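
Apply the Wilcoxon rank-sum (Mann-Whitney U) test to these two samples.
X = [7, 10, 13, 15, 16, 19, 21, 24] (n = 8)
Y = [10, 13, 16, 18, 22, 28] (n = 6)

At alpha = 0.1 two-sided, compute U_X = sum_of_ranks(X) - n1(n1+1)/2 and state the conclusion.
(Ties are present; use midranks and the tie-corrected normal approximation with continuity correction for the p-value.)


Step 1: Combine and sort all 14 observations; assign midranks.
sorted (value, group): (7,X), (10,X), (10,Y), (13,X), (13,Y), (15,X), (16,X), (16,Y), (18,Y), (19,X), (21,X), (22,Y), (24,X), (28,Y)
ranks: 7->1, 10->2.5, 10->2.5, 13->4.5, 13->4.5, 15->6, 16->7.5, 16->7.5, 18->9, 19->10, 21->11, 22->12, 24->13, 28->14
Step 2: Rank sum for X: R1 = 1 + 2.5 + 4.5 + 6 + 7.5 + 10 + 11 + 13 = 55.5.
Step 3: U_X = R1 - n1(n1+1)/2 = 55.5 - 8*9/2 = 55.5 - 36 = 19.5.
       U_Y = n1*n2 - U_X = 48 - 19.5 = 28.5.
Step 4: Ties are present, so use the tie-corrected normal approximation (with continuity correction) for the p-value.
Step 5: p-value = 0.604382; compare to alpha = 0.1. fail to reject H0.

U_X = 19.5, p = 0.604382, fail to reject H0 at alpha = 0.1.


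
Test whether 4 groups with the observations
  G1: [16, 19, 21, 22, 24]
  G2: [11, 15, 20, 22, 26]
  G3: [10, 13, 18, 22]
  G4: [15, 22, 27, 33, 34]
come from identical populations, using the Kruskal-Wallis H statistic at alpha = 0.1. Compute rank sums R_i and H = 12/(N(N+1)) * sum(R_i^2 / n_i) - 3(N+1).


Step 1: Combine all N = 19 observations and assign midranks.
sorted (value, group, rank): (10,G3,1), (11,G2,2), (13,G3,3), (15,G2,4.5), (15,G4,4.5), (16,G1,6), (18,G3,7), (19,G1,8), (20,G2,9), (21,G1,10), (22,G1,12.5), (22,G2,12.5), (22,G3,12.5), (22,G4,12.5), (24,G1,15), (26,G2,16), (27,G4,17), (33,G4,18), (34,G4,19)
Step 2: Sum ranks within each group.
R_1 = 51.5 (n_1 = 5)
R_2 = 44 (n_2 = 5)
R_3 = 23.5 (n_3 = 4)
R_4 = 71 (n_4 = 5)
Step 3: H = 12/(N(N+1)) * sum(R_i^2/n_i) - 3(N+1)
     = 12/(19*20) * (51.5^2/5 + 44^2/5 + 23.5^2/4 + 71^2/5) - 3*20
     = 0.031579 * 2063.91 - 60
     = 5.176184.
Step 4: Ties present; correction factor C = 1 - 66/(19^3 - 19) = 0.990351. Corrected H = 5.176184 / 0.990351 = 5.226616.
Step 5: Under H0, H ~ chi^2(3); p-value = 0.155936.
Step 6: alpha = 0.1. fail to reject H0.

H = 5.2266, df = 3, p = 0.155936, fail to reject H0.


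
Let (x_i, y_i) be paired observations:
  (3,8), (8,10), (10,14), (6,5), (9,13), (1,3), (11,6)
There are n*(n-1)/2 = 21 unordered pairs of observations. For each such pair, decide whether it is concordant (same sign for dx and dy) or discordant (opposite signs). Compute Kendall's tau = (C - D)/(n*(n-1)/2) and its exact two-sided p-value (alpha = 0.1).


Step 1: Enumerate the 21 unordered pairs (i,j) with i<j and classify each by sign(x_j-x_i) * sign(y_j-y_i).
  (1,2):dx=+5,dy=+2->C; (1,3):dx=+7,dy=+6->C; (1,4):dx=+3,dy=-3->D; (1,5):dx=+6,dy=+5->C
  (1,6):dx=-2,dy=-5->C; (1,7):dx=+8,dy=-2->D; (2,3):dx=+2,dy=+4->C; (2,4):dx=-2,dy=-5->C
  (2,5):dx=+1,dy=+3->C; (2,6):dx=-7,dy=-7->C; (2,7):dx=+3,dy=-4->D; (3,4):dx=-4,dy=-9->C
  (3,5):dx=-1,dy=-1->C; (3,6):dx=-9,dy=-11->C; (3,7):dx=+1,dy=-8->D; (4,5):dx=+3,dy=+8->C
  (4,6):dx=-5,dy=-2->C; (4,7):dx=+5,dy=+1->C; (5,6):dx=-8,dy=-10->C; (5,7):dx=+2,dy=-7->D
  (6,7):dx=+10,dy=+3->C
Step 2: C = 16, D = 5, total pairs = 21.
Step 3: tau = (C - D)/(n(n-1)/2) = (16 - 5)/21 = 0.523810.
Step 4: Exact two-sided p-value (enumerate n! = 5040 permutations of y under H0): p = 0.136111.
Step 5: alpha = 0.1. fail to reject H0.

tau_b = 0.5238 (C=16, D=5), p = 0.136111, fail to reject H0.


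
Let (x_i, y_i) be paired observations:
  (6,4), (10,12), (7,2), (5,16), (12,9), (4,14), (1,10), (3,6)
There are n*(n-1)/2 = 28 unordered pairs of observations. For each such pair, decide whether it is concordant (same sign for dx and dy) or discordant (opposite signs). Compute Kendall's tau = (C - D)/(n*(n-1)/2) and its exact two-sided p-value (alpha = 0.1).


Step 1: Enumerate the 28 unordered pairs (i,j) with i<j and classify each by sign(x_j-x_i) * sign(y_j-y_i).
  (1,2):dx=+4,dy=+8->C; (1,3):dx=+1,dy=-2->D; (1,4):dx=-1,dy=+12->D; (1,5):dx=+6,dy=+5->C
  (1,6):dx=-2,dy=+10->D; (1,7):dx=-5,dy=+6->D; (1,8):dx=-3,dy=+2->D; (2,3):dx=-3,dy=-10->C
  (2,4):dx=-5,dy=+4->D; (2,5):dx=+2,dy=-3->D; (2,6):dx=-6,dy=+2->D; (2,7):dx=-9,dy=-2->C
  (2,8):dx=-7,dy=-6->C; (3,4):dx=-2,dy=+14->D; (3,5):dx=+5,dy=+7->C; (3,6):dx=-3,dy=+12->D
  (3,7):dx=-6,dy=+8->D; (3,8):dx=-4,dy=+4->D; (4,5):dx=+7,dy=-7->D; (4,6):dx=-1,dy=-2->C
  (4,7):dx=-4,dy=-6->C; (4,8):dx=-2,dy=-10->C; (5,6):dx=-8,dy=+5->D; (5,7):dx=-11,dy=+1->D
  (5,8):dx=-9,dy=-3->C; (6,7):dx=-3,dy=-4->C; (6,8):dx=-1,dy=-8->C; (7,8):dx=+2,dy=-4->D
Step 2: C = 12, D = 16, total pairs = 28.
Step 3: tau = (C - D)/(n(n-1)/2) = (12 - 16)/28 = -0.142857.
Step 4: Exact two-sided p-value (enumerate n! = 40320 permutations of y under H0): p = 0.719544.
Step 5: alpha = 0.1. fail to reject H0.

tau_b = -0.1429 (C=12, D=16), p = 0.719544, fail to reject H0.


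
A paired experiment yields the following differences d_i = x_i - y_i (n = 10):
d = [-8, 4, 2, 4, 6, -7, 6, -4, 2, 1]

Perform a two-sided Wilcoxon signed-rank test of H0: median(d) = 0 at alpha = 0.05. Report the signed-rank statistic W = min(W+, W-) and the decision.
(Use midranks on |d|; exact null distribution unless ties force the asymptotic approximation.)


Step 1: Drop any zero differences (none here) and take |d_i|.
|d| = [8, 4, 2, 4, 6, 7, 6, 4, 2, 1]
Step 2: Midrank |d_i| (ties get averaged ranks).
ranks: |8|->10, |4|->5, |2|->2.5, |4|->5, |6|->7.5, |7|->9, |6|->7.5, |4|->5, |2|->2.5, |1|->1
Step 3: Attach original signs; sum ranks with positive sign and with negative sign.
W+ = 5 + 2.5 + 5 + 7.5 + 7.5 + 2.5 + 1 = 31
W- = 10 + 9 + 5 = 24
(Check: W+ + W- = 55 should equal n(n+1)/2 = 55.)
Step 4: Test statistic W = min(W+, W-) = 24.
Step 5: Ties in |d|, so use the tie-corrected normal approximation.
        E[W] = n(n+1)/4 = 10*11/4 = 27.5.
        Tie groups: |d|=2 (t=2), |d|=4 (t=3), |d|=6 (t=2); sum(t^3 - t) = 36.
        Var[W] = n(n+1)(2n+1)/24 - sum(t^3-t)/48 = 2310/24 - 36/48 = 95.5.
        z = (W - E[W]) / sqrt(Var[W]) = (24 - 27.5) / 9.7724 = -0.3582.
        Two-sided p = 2*Phi(z) = 0.720230.
Step 6: alpha = 0.05. fail to reject H0.

W+ = 31, W- = 24, W = min = 24, p = 0.720230, fail to reject H0.


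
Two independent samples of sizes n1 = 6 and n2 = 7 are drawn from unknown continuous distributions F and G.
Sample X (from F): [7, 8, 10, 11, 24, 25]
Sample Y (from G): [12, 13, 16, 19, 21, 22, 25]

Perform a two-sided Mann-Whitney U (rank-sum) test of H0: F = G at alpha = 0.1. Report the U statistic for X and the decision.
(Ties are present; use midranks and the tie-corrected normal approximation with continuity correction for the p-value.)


Step 1: Combine and sort all 13 observations; assign midranks.
sorted (value, group): (7,X), (8,X), (10,X), (11,X), (12,Y), (13,Y), (16,Y), (19,Y), (21,Y), (22,Y), (24,X), (25,X), (25,Y)
ranks: 7->1, 8->2, 10->3, 11->4, 12->5, 13->6, 16->7, 19->8, 21->9, 22->10, 24->11, 25->12.5, 25->12.5
Step 2: Rank sum for X: R1 = 1 + 2 + 3 + 4 + 11 + 12.5 = 33.5.
Step 3: U_X = R1 - n1(n1+1)/2 = 33.5 - 6*7/2 = 33.5 - 21 = 12.5.
       U_Y = n1*n2 - U_X = 42 - 12.5 = 29.5.
Step 4: Ties are present, so use the tie-corrected normal approximation (with continuity correction) for the p-value.
Step 5: p-value = 0.252445; compare to alpha = 0.1. fail to reject H0.

U_X = 12.5, p = 0.252445, fail to reject H0 at alpha = 0.1.


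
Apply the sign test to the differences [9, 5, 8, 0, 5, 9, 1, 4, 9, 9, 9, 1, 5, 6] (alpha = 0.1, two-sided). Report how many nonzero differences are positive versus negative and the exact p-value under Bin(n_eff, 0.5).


Step 1: Discard zero differences. Original n = 14; n_eff = number of nonzero differences = 13.
Nonzero differences (with sign): +9, +5, +8, +5, +9, +1, +4, +9, +9, +9, +1, +5, +6
Step 2: Count signs: positive = 13, negative = 0.
Step 3: Under H0: P(positive) = 0.5, so the number of positives S ~ Bin(13, 0.5).
Step 4: Two-sided exact p-value = sum of Bin(13,0.5) probabilities at or below the observed probability = 0.000244.
Step 5: alpha = 0.1. reject H0.

n_eff = 13, pos = 13, neg = 0, p = 0.000244, reject H0.


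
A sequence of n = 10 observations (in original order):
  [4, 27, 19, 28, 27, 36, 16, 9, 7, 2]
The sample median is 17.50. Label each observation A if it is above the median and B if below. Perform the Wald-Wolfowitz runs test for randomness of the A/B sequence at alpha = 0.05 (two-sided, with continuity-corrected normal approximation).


Step 1: Compute median = 17.50; label A = above, B = below.
Labels in order: BAAAAABBBB  (n_A = 5, n_B = 5)
Step 2: Count runs R = 3.
Step 3: Under H0 (random ordering), E[R] = 2*n_A*n_B/(n_A+n_B) + 1 = 2*5*5/10 + 1 = 6.0000.
        Var[R] = 2*n_A*n_B*(2*n_A*n_B - n_A - n_B) / ((n_A+n_B)^2 * (n_A+n_B-1)) = 2000/900 = 2.2222.
        SD[R] = 1.4907.
Step 4: Continuity-corrected z = (R + 0.5 - E[R]) / SD[R] = (3 + 0.5 - 6.0000) / 1.4907 = -1.6771.
Step 5: Two-sided p-value via normal approximation = 2*(1 - Phi(|z|)) = 0.093533.
Step 6: alpha = 0.05. fail to reject H0.

R = 3, z = -1.6771, p = 0.093533, fail to reject H0.


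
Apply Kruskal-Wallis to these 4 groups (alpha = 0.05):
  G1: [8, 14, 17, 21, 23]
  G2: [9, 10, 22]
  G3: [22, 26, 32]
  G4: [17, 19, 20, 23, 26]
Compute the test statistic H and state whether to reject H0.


Step 1: Combine all N = 16 observations and assign midranks.
sorted (value, group, rank): (8,G1,1), (9,G2,2), (10,G2,3), (14,G1,4), (17,G1,5.5), (17,G4,5.5), (19,G4,7), (20,G4,8), (21,G1,9), (22,G2,10.5), (22,G3,10.5), (23,G1,12.5), (23,G4,12.5), (26,G3,14.5), (26,G4,14.5), (32,G3,16)
Step 2: Sum ranks within each group.
R_1 = 32 (n_1 = 5)
R_2 = 15.5 (n_2 = 3)
R_3 = 41 (n_3 = 3)
R_4 = 47.5 (n_4 = 5)
Step 3: H = 12/(N(N+1)) * sum(R_i^2/n_i) - 3(N+1)
     = 12/(16*17) * (32^2/5 + 15.5^2/3 + 41^2/3 + 47.5^2/5) - 3*17
     = 0.044118 * 1296.47 - 51
     = 6.197059.
Step 4: Ties present; correction factor C = 1 - 24/(16^3 - 16) = 0.994118. Corrected H = 6.197059 / 0.994118 = 6.233728.
Step 5: Under H0, H ~ chi^2(3); p-value = 0.100776.
Step 6: alpha = 0.05. fail to reject H0.

H = 6.2337, df = 3, p = 0.100776, fail to reject H0.


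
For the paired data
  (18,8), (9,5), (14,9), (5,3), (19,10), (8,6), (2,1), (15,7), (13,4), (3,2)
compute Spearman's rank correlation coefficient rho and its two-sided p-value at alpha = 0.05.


Step 1: Rank x and y separately (midranks; no ties here).
rank(x): 18->9, 9->5, 14->7, 5->3, 19->10, 8->4, 2->1, 15->8, 13->6, 3->2
rank(y): 8->8, 5->5, 9->9, 3->3, 10->10, 6->6, 1->1, 7->7, 4->4, 2->2
Step 2: d_i = R_x(i) - R_y(i); compute d_i^2.
  (9-8)^2=1, (5-5)^2=0, (7-9)^2=4, (3-3)^2=0, (10-10)^2=0, (4-6)^2=4, (1-1)^2=0, (8-7)^2=1, (6-4)^2=4, (2-2)^2=0
sum(d^2) = 14.
Step 3: rho = 1 - 6*14 / (10*(10^2 - 1)) = 1 - 84/990 = 0.915152.
Step 4: Under H0, t = rho * sqrt((n-2)/(1-rho^2)) = 6.4212 ~ t(8).
Step 5: Two-sided p-value from the t-distribution with 8 df = 0.000204.
Step 6: alpha = 0.05. reject H0.

rho = 0.9152, p = 0.000204, reject H0 at alpha = 0.05.


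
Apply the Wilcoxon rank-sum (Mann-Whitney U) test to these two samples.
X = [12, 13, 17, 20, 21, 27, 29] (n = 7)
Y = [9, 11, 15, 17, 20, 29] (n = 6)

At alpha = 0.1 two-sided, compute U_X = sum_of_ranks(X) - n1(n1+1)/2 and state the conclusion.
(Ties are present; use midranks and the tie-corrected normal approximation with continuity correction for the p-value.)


Step 1: Combine and sort all 13 observations; assign midranks.
sorted (value, group): (9,Y), (11,Y), (12,X), (13,X), (15,Y), (17,X), (17,Y), (20,X), (20,Y), (21,X), (27,X), (29,X), (29,Y)
ranks: 9->1, 11->2, 12->3, 13->4, 15->5, 17->6.5, 17->6.5, 20->8.5, 20->8.5, 21->10, 27->11, 29->12.5, 29->12.5
Step 2: Rank sum for X: R1 = 3 + 4 + 6.5 + 8.5 + 10 + 11 + 12.5 = 55.5.
Step 3: U_X = R1 - n1(n1+1)/2 = 55.5 - 7*8/2 = 55.5 - 28 = 27.5.
       U_Y = n1*n2 - U_X = 42 - 27.5 = 14.5.
Step 4: Ties are present, so use the tie-corrected normal approximation (with continuity correction) for the p-value.
Step 5: p-value = 0.389405; compare to alpha = 0.1. fail to reject H0.

U_X = 27.5, p = 0.389405, fail to reject H0 at alpha = 0.1.


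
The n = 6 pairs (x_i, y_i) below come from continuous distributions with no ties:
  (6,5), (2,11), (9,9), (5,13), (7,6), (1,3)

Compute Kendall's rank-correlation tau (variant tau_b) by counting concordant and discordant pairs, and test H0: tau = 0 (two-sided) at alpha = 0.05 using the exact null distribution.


Step 1: Enumerate the 15 unordered pairs (i,j) with i<j and classify each by sign(x_j-x_i) * sign(y_j-y_i).
  (1,2):dx=-4,dy=+6->D; (1,3):dx=+3,dy=+4->C; (1,4):dx=-1,dy=+8->D; (1,5):dx=+1,dy=+1->C
  (1,6):dx=-5,dy=-2->C; (2,3):dx=+7,dy=-2->D; (2,4):dx=+3,dy=+2->C; (2,5):dx=+5,dy=-5->D
  (2,6):dx=-1,dy=-8->C; (3,4):dx=-4,dy=+4->D; (3,5):dx=-2,dy=-3->C; (3,6):dx=-8,dy=-6->C
  (4,5):dx=+2,dy=-7->D; (4,6):dx=-4,dy=-10->C; (5,6):dx=-6,dy=-3->C
Step 2: C = 9, D = 6, total pairs = 15.
Step 3: tau = (C - D)/(n(n-1)/2) = (9 - 6)/15 = 0.200000.
Step 4: Exact two-sided p-value (enumerate n! = 720 permutations of y under H0): p = 0.719444.
Step 5: alpha = 0.05. fail to reject H0.

tau_b = 0.2000 (C=9, D=6), p = 0.719444, fail to reject H0.


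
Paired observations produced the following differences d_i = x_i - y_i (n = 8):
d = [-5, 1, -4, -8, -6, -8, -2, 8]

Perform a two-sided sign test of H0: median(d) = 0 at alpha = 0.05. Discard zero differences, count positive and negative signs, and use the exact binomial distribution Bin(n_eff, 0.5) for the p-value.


Step 1: Discard zero differences. Original n = 8; n_eff = number of nonzero differences = 8.
Nonzero differences (with sign): -5, +1, -4, -8, -6, -8, -2, +8
Step 2: Count signs: positive = 2, negative = 6.
Step 3: Under H0: P(positive) = 0.5, so the number of positives S ~ Bin(8, 0.5).
Step 4: Two-sided exact p-value = sum of Bin(8,0.5) probabilities at or below the observed probability = 0.289062.
Step 5: alpha = 0.05. fail to reject H0.

n_eff = 8, pos = 2, neg = 6, p = 0.289062, fail to reject H0.


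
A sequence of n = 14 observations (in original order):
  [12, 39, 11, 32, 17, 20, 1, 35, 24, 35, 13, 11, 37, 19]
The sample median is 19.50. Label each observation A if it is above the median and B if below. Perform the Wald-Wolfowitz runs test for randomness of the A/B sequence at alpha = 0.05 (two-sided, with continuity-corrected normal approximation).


Step 1: Compute median = 19.50; label A = above, B = below.
Labels in order: BABABABAAABBAB  (n_A = 7, n_B = 7)
Step 2: Count runs R = 11.
Step 3: Under H0 (random ordering), E[R] = 2*n_A*n_B/(n_A+n_B) + 1 = 2*7*7/14 + 1 = 8.0000.
        Var[R] = 2*n_A*n_B*(2*n_A*n_B - n_A - n_B) / ((n_A+n_B)^2 * (n_A+n_B-1)) = 8232/2548 = 3.2308.
        SD[R] = 1.7974.
Step 4: Continuity-corrected z = (R - 0.5 - E[R]) / SD[R] = (11 - 0.5 - 8.0000) / 1.7974 = 1.3909.
Step 5: Two-sided p-value via normal approximation = 2*(1 - Phi(|z|)) = 0.164264.
Step 6: alpha = 0.05. fail to reject H0.

R = 11, z = 1.3909, p = 0.164264, fail to reject H0.


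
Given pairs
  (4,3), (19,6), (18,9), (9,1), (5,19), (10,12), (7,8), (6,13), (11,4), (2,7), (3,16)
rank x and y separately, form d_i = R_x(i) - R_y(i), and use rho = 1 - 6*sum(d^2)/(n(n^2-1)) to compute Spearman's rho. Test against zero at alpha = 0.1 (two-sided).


Step 1: Rank x and y separately (midranks; no ties here).
rank(x): 4->3, 19->11, 18->10, 9->7, 5->4, 10->8, 7->6, 6->5, 11->9, 2->1, 3->2
rank(y): 3->2, 6->4, 9->7, 1->1, 19->11, 12->8, 8->6, 13->9, 4->3, 7->5, 16->10
Step 2: d_i = R_x(i) - R_y(i); compute d_i^2.
  (3-2)^2=1, (11-4)^2=49, (10-7)^2=9, (7-1)^2=36, (4-11)^2=49, (8-8)^2=0, (6-6)^2=0, (5-9)^2=16, (9-3)^2=36, (1-5)^2=16, (2-10)^2=64
sum(d^2) = 276.
Step 3: rho = 1 - 6*276 / (11*(11^2 - 1)) = 1 - 1656/1320 = -0.254545.
Step 4: Under H0, t = rho * sqrt((n-2)/(1-rho^2)) = -0.7896 ~ t(9).
Step 5: Two-sided p-value from the t-distribution with 9 df = 0.450037.
Step 6: alpha = 0.1. fail to reject H0.

rho = -0.2545, p = 0.450037, fail to reject H0 at alpha = 0.1.


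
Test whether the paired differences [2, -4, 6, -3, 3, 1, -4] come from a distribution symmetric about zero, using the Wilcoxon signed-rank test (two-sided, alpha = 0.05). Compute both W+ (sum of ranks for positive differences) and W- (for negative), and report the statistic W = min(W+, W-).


Step 1: Drop any zero differences (none here) and take |d_i|.
|d| = [2, 4, 6, 3, 3, 1, 4]
Step 2: Midrank |d_i| (ties get averaged ranks).
ranks: |2|->2, |4|->5.5, |6|->7, |3|->3.5, |3|->3.5, |1|->1, |4|->5.5
Step 3: Attach original signs; sum ranks with positive sign and with negative sign.
W+ = 2 + 7 + 3.5 + 1 = 13.5
W- = 5.5 + 3.5 + 5.5 = 14.5
(Check: W+ + W- = 28 should equal n(n+1)/2 = 28.)
Step 4: Test statistic W = min(W+, W-) = 13.5.
Step 5: Ties in |d|, so use the tie-corrected normal approximation.
        E[W] = n(n+1)/4 = 7*8/4 = 14.
        Tie groups: |d|=3 (t=2), |d|=4 (t=2); sum(t^3 - t) = 12.
        Var[W] = n(n+1)(2n+1)/24 - sum(t^3-t)/48 = 840/24 - 12/48 = 34.75.
        z = (W - E[W]) / sqrt(Var[W]) = (13.5 - 14) / 5.8949 = -0.0848.
        Two-sided p = 2*Phi(z) = 0.932405.
Step 6: alpha = 0.05. fail to reject H0.

W+ = 13.5, W- = 14.5, W = min = 13.5, p = 0.932405, fail to reject H0.


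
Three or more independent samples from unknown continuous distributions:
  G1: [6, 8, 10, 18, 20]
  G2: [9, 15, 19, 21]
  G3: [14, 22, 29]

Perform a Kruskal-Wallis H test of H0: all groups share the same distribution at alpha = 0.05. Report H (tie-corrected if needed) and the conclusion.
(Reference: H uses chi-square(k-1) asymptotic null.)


Step 1: Combine all N = 12 observations and assign midranks.
sorted (value, group, rank): (6,G1,1), (8,G1,2), (9,G2,3), (10,G1,4), (14,G3,5), (15,G2,6), (18,G1,7), (19,G2,8), (20,G1,9), (21,G2,10), (22,G3,11), (29,G3,12)
Step 2: Sum ranks within each group.
R_1 = 23 (n_1 = 5)
R_2 = 27 (n_2 = 4)
R_3 = 28 (n_3 = 3)
Step 3: H = 12/(N(N+1)) * sum(R_i^2/n_i) - 3(N+1)
     = 12/(12*13) * (23^2/5 + 27^2/4 + 28^2/3) - 3*13
     = 0.076923 * 549.383 - 39
     = 3.260256.
Step 4: No ties, so H is used without correction.
Step 5: Under H0, H ~ chi^2(2); p-value = 0.195904.
Step 6: alpha = 0.05. fail to reject H0.

H = 3.2603, df = 2, p = 0.195904, fail to reject H0.


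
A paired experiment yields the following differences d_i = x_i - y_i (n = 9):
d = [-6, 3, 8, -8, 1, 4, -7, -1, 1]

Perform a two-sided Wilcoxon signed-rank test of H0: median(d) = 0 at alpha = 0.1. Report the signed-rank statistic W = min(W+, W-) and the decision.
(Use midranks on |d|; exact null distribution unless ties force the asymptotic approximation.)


Step 1: Drop any zero differences (none here) and take |d_i|.
|d| = [6, 3, 8, 8, 1, 4, 7, 1, 1]
Step 2: Midrank |d_i| (ties get averaged ranks).
ranks: |6|->6, |3|->4, |8|->8.5, |8|->8.5, |1|->2, |4|->5, |7|->7, |1|->2, |1|->2
Step 3: Attach original signs; sum ranks with positive sign and with negative sign.
W+ = 4 + 8.5 + 2 + 5 + 2 = 21.5
W- = 6 + 8.5 + 7 + 2 = 23.5
(Check: W+ + W- = 45 should equal n(n+1)/2 = 45.)
Step 4: Test statistic W = min(W+, W-) = 21.5.
Step 5: Ties in |d|, so use the tie-corrected normal approximation.
        E[W] = n(n+1)/4 = 9*10/4 = 22.5.
        Tie groups: |d|=1 (t=3), |d|=8 (t=2); sum(t^3 - t) = 30.
        Var[W] = n(n+1)(2n+1)/24 - sum(t^3-t)/48 = 1710/24 - 30/48 = 70.625.
        z = (W - E[W]) / sqrt(Var[W]) = (21.5 - 22.5) / 8.4039 = -0.1190.
        Two-sided p = 2*Phi(z) = 0.905281.
Step 6: alpha = 0.1. fail to reject H0.

W+ = 21.5, W- = 23.5, W = min = 21.5, p = 0.905281, fail to reject H0.


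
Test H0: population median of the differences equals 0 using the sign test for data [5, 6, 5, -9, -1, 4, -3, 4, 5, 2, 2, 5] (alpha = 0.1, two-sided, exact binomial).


Step 1: Discard zero differences. Original n = 12; n_eff = number of nonzero differences = 12.
Nonzero differences (with sign): +5, +6, +5, -9, -1, +4, -3, +4, +5, +2, +2, +5
Step 2: Count signs: positive = 9, negative = 3.
Step 3: Under H0: P(positive) = 0.5, so the number of positives S ~ Bin(12, 0.5).
Step 4: Two-sided exact p-value = sum of Bin(12,0.5) probabilities at or below the observed probability = 0.145996.
Step 5: alpha = 0.1. fail to reject H0.

n_eff = 12, pos = 9, neg = 3, p = 0.145996, fail to reject H0.


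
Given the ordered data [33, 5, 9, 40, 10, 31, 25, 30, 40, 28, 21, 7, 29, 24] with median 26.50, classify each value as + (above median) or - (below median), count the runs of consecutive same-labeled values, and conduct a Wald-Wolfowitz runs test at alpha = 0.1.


Step 1: Compute median = 26.50; label A = above, B = below.
Labels in order: ABBABABAAABBAB  (n_A = 7, n_B = 7)
Step 2: Count runs R = 10.
Step 3: Under H0 (random ordering), E[R] = 2*n_A*n_B/(n_A+n_B) + 1 = 2*7*7/14 + 1 = 8.0000.
        Var[R] = 2*n_A*n_B*(2*n_A*n_B - n_A - n_B) / ((n_A+n_B)^2 * (n_A+n_B-1)) = 8232/2548 = 3.2308.
        SD[R] = 1.7974.
Step 4: Continuity-corrected z = (R - 0.5 - E[R]) / SD[R] = (10 - 0.5 - 8.0000) / 1.7974 = 0.8345.
Step 5: Two-sided p-value via normal approximation = 2*(1 - Phi(|z|)) = 0.403986.
Step 6: alpha = 0.1. fail to reject H0.

R = 10, z = 0.8345, p = 0.403986, fail to reject H0.


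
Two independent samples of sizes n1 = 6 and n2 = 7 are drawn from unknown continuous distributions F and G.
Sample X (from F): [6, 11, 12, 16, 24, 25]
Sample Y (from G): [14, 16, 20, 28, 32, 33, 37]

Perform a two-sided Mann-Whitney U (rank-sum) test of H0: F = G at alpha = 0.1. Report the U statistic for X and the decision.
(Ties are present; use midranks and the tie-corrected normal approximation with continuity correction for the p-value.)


Step 1: Combine and sort all 13 observations; assign midranks.
sorted (value, group): (6,X), (11,X), (12,X), (14,Y), (16,X), (16,Y), (20,Y), (24,X), (25,X), (28,Y), (32,Y), (33,Y), (37,Y)
ranks: 6->1, 11->2, 12->3, 14->4, 16->5.5, 16->5.5, 20->7, 24->8, 25->9, 28->10, 32->11, 33->12, 37->13
Step 2: Rank sum for X: R1 = 1 + 2 + 3 + 5.5 + 8 + 9 = 28.5.
Step 3: U_X = R1 - n1(n1+1)/2 = 28.5 - 6*7/2 = 28.5 - 21 = 7.5.
       U_Y = n1*n2 - U_X = 42 - 7.5 = 34.5.
Step 4: Ties are present, so use the tie-corrected normal approximation (with continuity correction) for the p-value.
Step 5: p-value = 0.062928; compare to alpha = 0.1. reject H0.

U_X = 7.5, p = 0.062928, reject H0 at alpha = 0.1.


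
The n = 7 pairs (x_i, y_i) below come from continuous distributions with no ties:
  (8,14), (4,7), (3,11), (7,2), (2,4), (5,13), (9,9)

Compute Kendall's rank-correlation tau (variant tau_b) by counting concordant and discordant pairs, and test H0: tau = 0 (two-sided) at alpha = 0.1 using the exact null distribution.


Step 1: Enumerate the 21 unordered pairs (i,j) with i<j and classify each by sign(x_j-x_i) * sign(y_j-y_i).
  (1,2):dx=-4,dy=-7->C; (1,3):dx=-5,dy=-3->C; (1,4):dx=-1,dy=-12->C; (1,5):dx=-6,dy=-10->C
  (1,6):dx=-3,dy=-1->C; (1,7):dx=+1,dy=-5->D; (2,3):dx=-1,dy=+4->D; (2,4):dx=+3,dy=-5->D
  (2,5):dx=-2,dy=-3->C; (2,6):dx=+1,dy=+6->C; (2,7):dx=+5,dy=+2->C; (3,4):dx=+4,dy=-9->D
  (3,5):dx=-1,dy=-7->C; (3,6):dx=+2,dy=+2->C; (3,7):dx=+6,dy=-2->D; (4,5):dx=-5,dy=+2->D
  (4,6):dx=-2,dy=+11->D; (4,7):dx=+2,dy=+7->C; (5,6):dx=+3,dy=+9->C; (5,7):dx=+7,dy=+5->C
  (6,7):dx=+4,dy=-4->D
Step 2: C = 13, D = 8, total pairs = 21.
Step 3: tau = (C - D)/(n(n-1)/2) = (13 - 8)/21 = 0.238095.
Step 4: Exact two-sided p-value (enumerate n! = 5040 permutations of y under H0): p = 0.561905.
Step 5: alpha = 0.1. fail to reject H0.

tau_b = 0.2381 (C=13, D=8), p = 0.561905, fail to reject H0.


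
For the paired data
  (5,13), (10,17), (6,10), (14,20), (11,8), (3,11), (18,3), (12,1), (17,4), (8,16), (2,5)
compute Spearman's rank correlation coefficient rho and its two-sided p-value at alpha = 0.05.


Step 1: Rank x and y separately (midranks; no ties here).
rank(x): 5->3, 10->6, 6->4, 14->9, 11->7, 3->2, 18->11, 12->8, 17->10, 8->5, 2->1
rank(y): 13->8, 17->10, 10->6, 20->11, 8->5, 11->7, 3->2, 1->1, 4->3, 16->9, 5->4
Step 2: d_i = R_x(i) - R_y(i); compute d_i^2.
  (3-8)^2=25, (6-10)^2=16, (4-6)^2=4, (9-11)^2=4, (7-5)^2=4, (2-7)^2=25, (11-2)^2=81, (8-1)^2=49, (10-3)^2=49, (5-9)^2=16, (1-4)^2=9
sum(d^2) = 282.
Step 3: rho = 1 - 6*282 / (11*(11^2 - 1)) = 1 - 1692/1320 = -0.281818.
Step 4: Under H0, t = rho * sqrt((n-2)/(1-rho^2)) = -0.8812 ~ t(9).
Step 5: Two-sided p-value from the t-distribution with 9 df = 0.401145.
Step 6: alpha = 0.05. fail to reject H0.

rho = -0.2818, p = 0.401145, fail to reject H0 at alpha = 0.05.


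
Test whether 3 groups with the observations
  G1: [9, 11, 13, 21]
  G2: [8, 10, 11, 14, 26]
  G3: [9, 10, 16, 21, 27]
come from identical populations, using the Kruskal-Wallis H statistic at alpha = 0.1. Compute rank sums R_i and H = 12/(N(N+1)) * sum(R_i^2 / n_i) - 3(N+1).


Step 1: Combine all N = 14 observations and assign midranks.
sorted (value, group, rank): (8,G2,1), (9,G1,2.5), (9,G3,2.5), (10,G2,4.5), (10,G3,4.5), (11,G1,6.5), (11,G2,6.5), (13,G1,8), (14,G2,9), (16,G3,10), (21,G1,11.5), (21,G3,11.5), (26,G2,13), (27,G3,14)
Step 2: Sum ranks within each group.
R_1 = 28.5 (n_1 = 4)
R_2 = 34 (n_2 = 5)
R_3 = 42.5 (n_3 = 5)
Step 3: H = 12/(N(N+1)) * sum(R_i^2/n_i) - 3(N+1)
     = 12/(14*15) * (28.5^2/4 + 34^2/5 + 42.5^2/5) - 3*15
     = 0.057143 * 795.513 - 45
     = 0.457857.
Step 4: Ties present; correction factor C = 1 - 24/(14^3 - 14) = 0.991209. Corrected H = 0.457857 / 0.991209 = 0.461918.
Step 5: Under H0, H ~ chi^2(2); p-value = 0.793772.
Step 6: alpha = 0.1. fail to reject H0.

H = 0.4619, df = 2, p = 0.793772, fail to reject H0.


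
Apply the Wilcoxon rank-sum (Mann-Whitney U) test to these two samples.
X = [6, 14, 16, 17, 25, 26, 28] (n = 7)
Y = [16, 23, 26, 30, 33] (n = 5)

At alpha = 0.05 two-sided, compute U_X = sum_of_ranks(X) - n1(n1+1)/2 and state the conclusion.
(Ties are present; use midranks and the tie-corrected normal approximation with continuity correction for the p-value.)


Step 1: Combine and sort all 12 observations; assign midranks.
sorted (value, group): (6,X), (14,X), (16,X), (16,Y), (17,X), (23,Y), (25,X), (26,X), (26,Y), (28,X), (30,Y), (33,Y)
ranks: 6->1, 14->2, 16->3.5, 16->3.5, 17->5, 23->6, 25->7, 26->8.5, 26->8.5, 28->10, 30->11, 33->12
Step 2: Rank sum for X: R1 = 1 + 2 + 3.5 + 5 + 7 + 8.5 + 10 = 37.
Step 3: U_X = R1 - n1(n1+1)/2 = 37 - 7*8/2 = 37 - 28 = 9.
       U_Y = n1*n2 - U_X = 35 - 9 = 26.
Step 4: Ties are present, so use the tie-corrected normal approximation (with continuity correction) for the p-value.
Step 5: p-value = 0.192314; compare to alpha = 0.05. fail to reject H0.

U_X = 9, p = 0.192314, fail to reject H0 at alpha = 0.05.


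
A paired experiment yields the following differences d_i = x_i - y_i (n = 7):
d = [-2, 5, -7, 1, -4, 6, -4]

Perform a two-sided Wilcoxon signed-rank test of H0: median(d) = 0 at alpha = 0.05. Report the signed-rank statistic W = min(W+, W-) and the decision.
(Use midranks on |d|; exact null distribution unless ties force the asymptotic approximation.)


Step 1: Drop any zero differences (none here) and take |d_i|.
|d| = [2, 5, 7, 1, 4, 6, 4]
Step 2: Midrank |d_i| (ties get averaged ranks).
ranks: |2|->2, |5|->5, |7|->7, |1|->1, |4|->3.5, |6|->6, |4|->3.5
Step 3: Attach original signs; sum ranks with positive sign and with negative sign.
W+ = 5 + 1 + 6 = 12
W- = 2 + 7 + 3.5 + 3.5 = 16
(Check: W+ + W- = 28 should equal n(n+1)/2 = 28.)
Step 4: Test statistic W = min(W+, W-) = 12.
Step 5: Ties in |d|, so use the tie-corrected normal approximation.
        E[W] = n(n+1)/4 = 7*8/4 = 14.
        Tie groups: |d|=4 (t=2); sum(t^3 - t) = 6.
        Var[W] = n(n+1)(2n+1)/24 - sum(t^3-t)/48 = 840/24 - 6/48 = 34.875.
        z = (W - E[W]) / sqrt(Var[W]) = (12 - 14) / 5.9055 = -0.3387.
        Two-sided p = 2*Phi(z) = 0.734861.
Step 6: alpha = 0.05. fail to reject H0.

W+ = 12, W- = 16, W = min = 12, p = 0.734861, fail to reject H0.


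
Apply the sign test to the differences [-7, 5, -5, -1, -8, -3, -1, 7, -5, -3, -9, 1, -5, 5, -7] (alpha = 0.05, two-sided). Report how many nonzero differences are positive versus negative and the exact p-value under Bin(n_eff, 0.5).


Step 1: Discard zero differences. Original n = 15; n_eff = number of nonzero differences = 15.
Nonzero differences (with sign): -7, +5, -5, -1, -8, -3, -1, +7, -5, -3, -9, +1, -5, +5, -7
Step 2: Count signs: positive = 4, negative = 11.
Step 3: Under H0: P(positive) = 0.5, so the number of positives S ~ Bin(15, 0.5).
Step 4: Two-sided exact p-value = sum of Bin(15,0.5) probabilities at or below the observed probability = 0.118469.
Step 5: alpha = 0.05. fail to reject H0.

n_eff = 15, pos = 4, neg = 11, p = 0.118469, fail to reject H0.


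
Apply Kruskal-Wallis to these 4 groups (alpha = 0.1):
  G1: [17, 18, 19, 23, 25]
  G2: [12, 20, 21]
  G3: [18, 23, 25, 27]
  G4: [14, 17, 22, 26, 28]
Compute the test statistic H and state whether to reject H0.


Step 1: Combine all N = 17 observations and assign midranks.
sorted (value, group, rank): (12,G2,1), (14,G4,2), (17,G1,3.5), (17,G4,3.5), (18,G1,5.5), (18,G3,5.5), (19,G1,7), (20,G2,8), (21,G2,9), (22,G4,10), (23,G1,11.5), (23,G3,11.5), (25,G1,13.5), (25,G3,13.5), (26,G4,15), (27,G3,16), (28,G4,17)
Step 2: Sum ranks within each group.
R_1 = 41 (n_1 = 5)
R_2 = 18 (n_2 = 3)
R_3 = 46.5 (n_3 = 4)
R_4 = 47.5 (n_4 = 5)
Step 3: H = 12/(N(N+1)) * sum(R_i^2/n_i) - 3(N+1)
     = 12/(17*18) * (41^2/5 + 18^2/3 + 46.5^2/4 + 47.5^2/5) - 3*18
     = 0.039216 * 1436.01 - 54
     = 2.314216.
Step 4: Ties present; correction factor C = 1 - 24/(17^3 - 17) = 0.995098. Corrected H = 2.314216 / 0.995098 = 2.325616.
Step 5: Under H0, H ~ chi^2(3); p-value = 0.507631.
Step 6: alpha = 0.1. fail to reject H0.

H = 2.3256, df = 3, p = 0.507631, fail to reject H0.


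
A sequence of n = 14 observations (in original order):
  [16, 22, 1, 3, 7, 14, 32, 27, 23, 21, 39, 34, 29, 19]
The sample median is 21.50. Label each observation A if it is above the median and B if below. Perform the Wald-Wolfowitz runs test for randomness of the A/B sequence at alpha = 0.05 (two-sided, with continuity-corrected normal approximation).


Step 1: Compute median = 21.50; label A = above, B = below.
Labels in order: BABBBBAAABAAAB  (n_A = 7, n_B = 7)
Step 2: Count runs R = 7.
Step 3: Under H0 (random ordering), E[R] = 2*n_A*n_B/(n_A+n_B) + 1 = 2*7*7/14 + 1 = 8.0000.
        Var[R] = 2*n_A*n_B*(2*n_A*n_B - n_A - n_B) / ((n_A+n_B)^2 * (n_A+n_B-1)) = 8232/2548 = 3.2308.
        SD[R] = 1.7974.
Step 4: Continuity-corrected z = (R + 0.5 - E[R]) / SD[R] = (7 + 0.5 - 8.0000) / 1.7974 = -0.2782.
Step 5: Two-sided p-value via normal approximation = 2*(1 - Phi(|z|)) = 0.780879.
Step 6: alpha = 0.05. fail to reject H0.

R = 7, z = -0.2782, p = 0.780879, fail to reject H0.


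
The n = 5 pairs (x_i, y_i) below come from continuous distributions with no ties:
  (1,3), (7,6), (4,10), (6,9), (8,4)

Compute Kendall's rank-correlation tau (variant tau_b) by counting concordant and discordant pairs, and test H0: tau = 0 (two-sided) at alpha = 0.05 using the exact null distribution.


Step 1: Enumerate the 10 unordered pairs (i,j) with i<j and classify each by sign(x_j-x_i) * sign(y_j-y_i).
  (1,2):dx=+6,dy=+3->C; (1,3):dx=+3,dy=+7->C; (1,4):dx=+5,dy=+6->C; (1,5):dx=+7,dy=+1->C
  (2,3):dx=-3,dy=+4->D; (2,4):dx=-1,dy=+3->D; (2,5):dx=+1,dy=-2->D; (3,4):dx=+2,dy=-1->D
  (3,5):dx=+4,dy=-6->D; (4,5):dx=+2,dy=-5->D
Step 2: C = 4, D = 6, total pairs = 10.
Step 3: tau = (C - D)/(n(n-1)/2) = (4 - 6)/10 = -0.200000.
Step 4: Exact two-sided p-value (enumerate n! = 120 permutations of y under H0): p = 0.816667.
Step 5: alpha = 0.05. fail to reject H0.

tau_b = -0.2000 (C=4, D=6), p = 0.816667, fail to reject H0.


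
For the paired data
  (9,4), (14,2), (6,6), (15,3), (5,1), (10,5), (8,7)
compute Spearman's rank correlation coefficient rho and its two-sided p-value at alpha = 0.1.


Step 1: Rank x and y separately (midranks; no ties here).
rank(x): 9->4, 14->6, 6->2, 15->7, 5->1, 10->5, 8->3
rank(y): 4->4, 2->2, 6->6, 3->3, 1->1, 5->5, 7->7
Step 2: d_i = R_x(i) - R_y(i); compute d_i^2.
  (4-4)^2=0, (6-2)^2=16, (2-6)^2=16, (7-3)^2=16, (1-1)^2=0, (5-5)^2=0, (3-7)^2=16
sum(d^2) = 64.
Step 3: rho = 1 - 6*64 / (7*(7^2 - 1)) = 1 - 384/336 = -0.142857.
Step 4: Under H0, t = rho * sqrt((n-2)/(1-rho^2)) = -0.3227 ~ t(5).
Step 5: Two-sided p-value from the t-distribution with 5 df = 0.759945.
Step 6: alpha = 0.1. fail to reject H0.

rho = -0.1429, p = 0.759945, fail to reject H0 at alpha = 0.1.


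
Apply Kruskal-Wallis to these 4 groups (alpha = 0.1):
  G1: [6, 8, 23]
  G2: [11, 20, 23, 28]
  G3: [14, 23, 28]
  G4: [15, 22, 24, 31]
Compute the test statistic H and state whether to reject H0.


Step 1: Combine all N = 14 observations and assign midranks.
sorted (value, group, rank): (6,G1,1), (8,G1,2), (11,G2,3), (14,G3,4), (15,G4,5), (20,G2,6), (22,G4,7), (23,G1,9), (23,G2,9), (23,G3,9), (24,G4,11), (28,G2,12.5), (28,G3,12.5), (31,G4,14)
Step 2: Sum ranks within each group.
R_1 = 12 (n_1 = 3)
R_2 = 30.5 (n_2 = 4)
R_3 = 25.5 (n_3 = 3)
R_4 = 37 (n_4 = 4)
Step 3: H = 12/(N(N+1)) * sum(R_i^2/n_i) - 3(N+1)
     = 12/(14*15) * (12^2/3 + 30.5^2/4 + 25.5^2/3 + 37^2/4) - 3*15
     = 0.057143 * 839.562 - 45
     = 2.975000.
Step 4: Ties present; correction factor C = 1 - 30/(14^3 - 14) = 0.989011. Corrected H = 2.975000 / 0.989011 = 3.008056.
Step 5: Under H0, H ~ chi^2(3); p-value = 0.390385.
Step 6: alpha = 0.1. fail to reject H0.

H = 3.0081, df = 3, p = 0.390385, fail to reject H0.


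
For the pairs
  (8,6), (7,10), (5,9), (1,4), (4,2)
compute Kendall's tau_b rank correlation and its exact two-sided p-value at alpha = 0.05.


Step 1: Enumerate the 10 unordered pairs (i,j) with i<j and classify each by sign(x_j-x_i) * sign(y_j-y_i).
  (1,2):dx=-1,dy=+4->D; (1,3):dx=-3,dy=+3->D; (1,4):dx=-7,dy=-2->C; (1,5):dx=-4,dy=-4->C
  (2,3):dx=-2,dy=-1->C; (2,4):dx=-6,dy=-6->C; (2,5):dx=-3,dy=-8->C; (3,4):dx=-4,dy=-5->C
  (3,5):dx=-1,dy=-7->C; (4,5):dx=+3,dy=-2->D
Step 2: C = 7, D = 3, total pairs = 10.
Step 3: tau = (C - D)/(n(n-1)/2) = (7 - 3)/10 = 0.400000.
Step 4: Exact two-sided p-value (enumerate n! = 120 permutations of y under H0): p = 0.483333.
Step 5: alpha = 0.05. fail to reject H0.

tau_b = 0.4000 (C=7, D=3), p = 0.483333, fail to reject H0.


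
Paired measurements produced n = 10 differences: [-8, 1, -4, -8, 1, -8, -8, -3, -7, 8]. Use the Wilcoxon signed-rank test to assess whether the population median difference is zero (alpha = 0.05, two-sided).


Step 1: Drop any zero differences (none here) and take |d_i|.
|d| = [8, 1, 4, 8, 1, 8, 8, 3, 7, 8]
Step 2: Midrank |d_i| (ties get averaged ranks).
ranks: |8|->8, |1|->1.5, |4|->4, |8|->8, |1|->1.5, |8|->8, |8|->8, |3|->3, |7|->5, |8|->8
Step 3: Attach original signs; sum ranks with positive sign and with negative sign.
W+ = 1.5 + 1.5 + 8 = 11
W- = 8 + 4 + 8 + 8 + 8 + 3 + 5 = 44
(Check: W+ + W- = 55 should equal n(n+1)/2 = 55.)
Step 4: Test statistic W = min(W+, W-) = 11.
Step 5: Ties in |d|, so use the tie-corrected normal approximation.
        E[W] = n(n+1)/4 = 10*11/4 = 27.5.
        Tie groups: |d|=1 (t=2), |d|=8 (t=5); sum(t^3 - t) = 126.
        Var[W] = n(n+1)(2n+1)/24 - sum(t^3-t)/48 = 2310/24 - 126/48 = 93.625.
        z = (W - E[W]) / sqrt(Var[W]) = (11 - 27.5) / 9.6760 = -1.7052.
        Two-sided p = 2*Phi(z) = 0.088148.
Step 6: alpha = 0.05. fail to reject H0.

W+ = 11, W- = 44, W = min = 11, p = 0.088148, fail to reject H0.


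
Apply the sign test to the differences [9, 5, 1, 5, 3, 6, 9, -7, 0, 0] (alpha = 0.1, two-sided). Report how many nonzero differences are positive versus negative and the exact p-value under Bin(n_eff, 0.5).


Step 1: Discard zero differences. Original n = 10; n_eff = number of nonzero differences = 8.
Nonzero differences (with sign): +9, +5, +1, +5, +3, +6, +9, -7
Step 2: Count signs: positive = 7, negative = 1.
Step 3: Under H0: P(positive) = 0.5, so the number of positives S ~ Bin(8, 0.5).
Step 4: Two-sided exact p-value = sum of Bin(8,0.5) probabilities at or below the observed probability = 0.070312.
Step 5: alpha = 0.1. reject H0.

n_eff = 8, pos = 7, neg = 1, p = 0.070312, reject H0.


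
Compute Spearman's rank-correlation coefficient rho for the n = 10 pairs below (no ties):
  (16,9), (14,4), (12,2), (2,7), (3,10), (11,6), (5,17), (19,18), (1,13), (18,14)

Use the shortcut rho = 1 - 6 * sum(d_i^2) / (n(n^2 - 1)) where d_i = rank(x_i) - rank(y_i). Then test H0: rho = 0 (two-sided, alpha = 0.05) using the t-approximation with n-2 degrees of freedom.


Step 1: Rank x and y separately (midranks; no ties here).
rank(x): 16->8, 14->7, 12->6, 2->2, 3->3, 11->5, 5->4, 19->10, 1->1, 18->9
rank(y): 9->5, 4->2, 2->1, 7->4, 10->6, 6->3, 17->9, 18->10, 13->7, 14->8
Step 2: d_i = R_x(i) - R_y(i); compute d_i^2.
  (8-5)^2=9, (7-2)^2=25, (6-1)^2=25, (2-4)^2=4, (3-6)^2=9, (5-3)^2=4, (4-9)^2=25, (10-10)^2=0, (1-7)^2=36, (9-8)^2=1
sum(d^2) = 138.
Step 3: rho = 1 - 6*138 / (10*(10^2 - 1)) = 1 - 828/990 = 0.163636.
Step 4: Under H0, t = rho * sqrt((n-2)/(1-rho^2)) = 0.4692 ~ t(8).
Step 5: Two-sided p-value from the t-distribution with 8 df = 0.651477.
Step 6: alpha = 0.05. fail to reject H0.

rho = 0.1636, p = 0.651477, fail to reject H0 at alpha = 0.05.


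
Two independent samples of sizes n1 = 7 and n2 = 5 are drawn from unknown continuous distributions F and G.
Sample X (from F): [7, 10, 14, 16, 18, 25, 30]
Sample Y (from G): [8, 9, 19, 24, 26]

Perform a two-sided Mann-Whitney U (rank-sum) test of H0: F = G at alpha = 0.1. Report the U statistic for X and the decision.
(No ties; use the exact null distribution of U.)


Step 1: Combine and sort all 12 observations; assign midranks.
sorted (value, group): (7,X), (8,Y), (9,Y), (10,X), (14,X), (16,X), (18,X), (19,Y), (24,Y), (25,X), (26,Y), (30,X)
ranks: 7->1, 8->2, 9->3, 10->4, 14->5, 16->6, 18->7, 19->8, 24->9, 25->10, 26->11, 30->12
Step 2: Rank sum for X: R1 = 1 + 4 + 5 + 6 + 7 + 10 + 12 = 45.
Step 3: U_X = R1 - n1(n1+1)/2 = 45 - 7*8/2 = 45 - 28 = 17.
       U_Y = n1*n2 - U_X = 35 - 17 = 18.
Step 4: No ties, so the exact null distribution of U (based on enumerating the C(12,7) = 792 equally likely rank assignments) gives the two-sided p-value.
Step 5: p-value = 1.000000; compare to alpha = 0.1. fail to reject H0.

U_X = 17, p = 1.000000, fail to reject H0 at alpha = 0.1.


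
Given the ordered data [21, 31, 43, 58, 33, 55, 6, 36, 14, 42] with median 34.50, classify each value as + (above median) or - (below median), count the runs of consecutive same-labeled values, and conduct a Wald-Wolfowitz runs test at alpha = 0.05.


Step 1: Compute median = 34.50; label A = above, B = below.
Labels in order: BBAABABABA  (n_A = 5, n_B = 5)
Step 2: Count runs R = 8.
Step 3: Under H0 (random ordering), E[R] = 2*n_A*n_B/(n_A+n_B) + 1 = 2*5*5/10 + 1 = 6.0000.
        Var[R] = 2*n_A*n_B*(2*n_A*n_B - n_A - n_B) / ((n_A+n_B)^2 * (n_A+n_B-1)) = 2000/900 = 2.2222.
        SD[R] = 1.4907.
Step 4: Continuity-corrected z = (R - 0.5 - E[R]) / SD[R] = (8 - 0.5 - 6.0000) / 1.4907 = 1.0062.
Step 5: Two-sided p-value via normal approximation = 2*(1 - Phi(|z|)) = 0.314305.
Step 6: alpha = 0.05. fail to reject H0.

R = 8, z = 1.0062, p = 0.314305, fail to reject H0.


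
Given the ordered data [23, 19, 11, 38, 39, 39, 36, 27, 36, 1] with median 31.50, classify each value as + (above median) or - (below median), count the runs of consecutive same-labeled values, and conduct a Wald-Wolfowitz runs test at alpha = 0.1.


Step 1: Compute median = 31.50; label A = above, B = below.
Labels in order: BBBAAAABAB  (n_A = 5, n_B = 5)
Step 2: Count runs R = 5.
Step 3: Under H0 (random ordering), E[R] = 2*n_A*n_B/(n_A+n_B) + 1 = 2*5*5/10 + 1 = 6.0000.
        Var[R] = 2*n_A*n_B*(2*n_A*n_B - n_A - n_B) / ((n_A+n_B)^2 * (n_A+n_B-1)) = 2000/900 = 2.2222.
        SD[R] = 1.4907.
Step 4: Continuity-corrected z = (R + 0.5 - E[R]) / SD[R] = (5 + 0.5 - 6.0000) / 1.4907 = -0.3354.
Step 5: Two-sided p-value via normal approximation = 2*(1 - Phi(|z|)) = 0.737316.
Step 6: alpha = 0.1. fail to reject H0.

R = 5, z = -0.3354, p = 0.737316, fail to reject H0.


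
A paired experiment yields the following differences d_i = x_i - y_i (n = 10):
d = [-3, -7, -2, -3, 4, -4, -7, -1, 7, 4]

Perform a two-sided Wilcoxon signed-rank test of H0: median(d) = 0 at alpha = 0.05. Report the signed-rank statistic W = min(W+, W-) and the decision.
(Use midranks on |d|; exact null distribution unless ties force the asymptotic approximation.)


Step 1: Drop any zero differences (none here) and take |d_i|.
|d| = [3, 7, 2, 3, 4, 4, 7, 1, 7, 4]
Step 2: Midrank |d_i| (ties get averaged ranks).
ranks: |3|->3.5, |7|->9, |2|->2, |3|->3.5, |4|->6, |4|->6, |7|->9, |1|->1, |7|->9, |4|->6
Step 3: Attach original signs; sum ranks with positive sign and with negative sign.
W+ = 6 + 9 + 6 = 21
W- = 3.5 + 9 + 2 + 3.5 + 6 + 9 + 1 = 34
(Check: W+ + W- = 55 should equal n(n+1)/2 = 55.)
Step 4: Test statistic W = min(W+, W-) = 21.
Step 5: Ties in |d|, so use the tie-corrected normal approximation.
        E[W] = n(n+1)/4 = 10*11/4 = 27.5.
        Tie groups: |d|=3 (t=2), |d|=4 (t=3), |d|=7 (t=3); sum(t^3 - t) = 54.
        Var[W] = n(n+1)(2n+1)/24 - sum(t^3-t)/48 = 2310/24 - 54/48 = 95.125.
        z = (W - E[W]) / sqrt(Var[W]) = (21 - 27.5) / 9.7532 = -0.6664.
        Two-sided p = 2*Phi(z) = 0.505125.
Step 6: alpha = 0.05. fail to reject H0.

W+ = 21, W- = 34, W = min = 21, p = 0.505125, fail to reject H0.
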